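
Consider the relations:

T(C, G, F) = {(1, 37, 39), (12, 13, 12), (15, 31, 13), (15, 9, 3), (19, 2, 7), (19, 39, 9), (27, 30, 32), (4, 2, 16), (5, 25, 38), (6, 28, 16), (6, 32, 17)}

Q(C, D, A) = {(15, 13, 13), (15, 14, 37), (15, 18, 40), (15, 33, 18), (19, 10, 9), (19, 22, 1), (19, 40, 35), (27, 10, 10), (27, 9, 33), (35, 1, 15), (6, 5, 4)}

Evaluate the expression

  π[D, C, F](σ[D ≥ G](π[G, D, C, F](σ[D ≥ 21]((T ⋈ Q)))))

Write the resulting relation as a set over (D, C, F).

Natural join on C: {(15, 31, 13, 13, 13), (15, 31, 13, 14, 37), (15, 31, 13, 18, 40), (15, 31, 13, 33, 18), (15, 9, 3, 13, 13), (15, 9, 3, 14, 37), (15, 9, 3, 18, 40), (15, 9, 3, 33, 18), (19, 2, 7, 10, 9), (19, 2, 7, 22, 1), (19, 2, 7, 40, 35), (19, 39, 9, 10, 9), (19, 39, 9, 22, 1), (19, 39, 9, 40, 35), (27, 30, 32, 10, 10), (27, 30, 32, 9, 33), (6, 28, 16, 5, 4), (6, 32, 17, 5, 4)}
Filtering on D ≥ 21 leaves {(15, 31, 13, 33, 18), (15, 9, 3, 33, 18), (19, 2, 7, 22, 1), (19, 2, 7, 40, 35), (19, 39, 9, 22, 1), (19, 39, 9, 40, 35)}.
Projecting to G, D, C, F: {(2, 22, 19, 7), (2, 40, 19, 7), (31, 33, 15, 13), (39, 22, 19, 9), (39, 40, 19, 9), (9, 33, 15, 3)}
Filtering on D ≥ G leaves {(2, 22, 19, 7), (2, 40, 19, 7), (31, 33, 15, 13), (39, 40, 19, 9), (9, 33, 15, 3)}.
Projecting to D, C, F: {(22, 19, 7), (33, 15, 13), (33, 15, 3), (40, 19, 7), (40, 19, 9)}

{(22, 19, 7), (33, 15, 13), (33, 15, 3), (40, 19, 7), (40, 19, 9)}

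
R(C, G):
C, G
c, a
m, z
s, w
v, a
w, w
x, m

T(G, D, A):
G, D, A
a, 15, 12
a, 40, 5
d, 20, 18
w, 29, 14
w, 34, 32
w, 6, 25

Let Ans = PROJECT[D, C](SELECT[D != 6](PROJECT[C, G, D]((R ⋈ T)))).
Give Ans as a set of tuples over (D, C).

Joining R and T on G yields {(c, a, 15, 12), (c, a, 40, 5), (s, w, 29, 14), (s, w, 34, 32), (s, w, 6, 25), (v, a, 15, 12), (v, a, 40, 5), (w, w, 29, 14), (w, w, 34, 32), (w, w, 6, 25)}.
Projecting to C, G, D: {(c, a, 15), (c, a, 40), (s, w, 29), (s, w, 34), (s, w, 6), (v, a, 15), (v, a, 40), (w, w, 29), (w, w, 34), (w, w, 6)}
σ[D != 6]: keep tuples satisfying D != 6 → {(c, a, 15), (c, a, 40), (s, w, 29), (s, w, 34), (v, a, 15), (v, a, 40), (w, w, 29), (w, w, 34)}
Projecting to D, C: {(15, c), (15, v), (29, s), (29, w), (34, s), (34, w), (40, c), (40, v)}

{(15, c), (15, v), (29, s), (29, w), (34, s), (34, w), (40, c), (40, v)}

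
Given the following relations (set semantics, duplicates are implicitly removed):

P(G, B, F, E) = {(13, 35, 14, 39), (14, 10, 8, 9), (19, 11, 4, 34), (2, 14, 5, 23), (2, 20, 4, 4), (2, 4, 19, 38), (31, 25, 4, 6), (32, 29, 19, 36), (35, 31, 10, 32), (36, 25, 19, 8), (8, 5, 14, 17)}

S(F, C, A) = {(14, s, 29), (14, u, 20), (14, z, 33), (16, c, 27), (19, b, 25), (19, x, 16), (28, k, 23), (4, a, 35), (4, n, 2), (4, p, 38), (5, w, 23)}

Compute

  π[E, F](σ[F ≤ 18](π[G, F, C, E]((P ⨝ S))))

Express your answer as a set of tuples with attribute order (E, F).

Natural join on F: {(13, 35, 14, 39, s, 29), (13, 35, 14, 39, u, 20), (13, 35, 14, 39, z, 33), (19, 11, 4, 34, a, 35), (19, 11, 4, 34, n, 2), (19, 11, 4, 34, p, 38), (2, 14, 5, 23, w, 23), (2, 20, 4, 4, a, 35), (2, 20, 4, 4, n, 2), (2, 20, 4, 4, p, 38), (2, 4, 19, 38, b, 25), (2, 4, 19, 38, x, 16), (31, 25, 4, 6, a, 35), (31, 25, 4, 6, n, 2), (31, 25, 4, 6, p, 38), (32, 29, 19, 36, b, 25), (32, 29, 19, 36, x, 16), (36, 25, 19, 8, b, 25), (36, 25, 19, 8, x, 16), (8, 5, 14, 17, s, 29), (8, 5, 14, 17, u, 20), (8, 5, 14, 17, z, 33)}
Projecting to G, F, C, E: {(13, 14, s, 39), (13, 14, u, 39), (13, 14, z, 39), (19, 4, a, 34), (19, 4, n, 34), (19, 4, p, 34), (2, 19, b, 38), (2, 19, x, 38), (2, 4, a, 4), (2, 4, n, 4), (2, 4, p, 4), (2, 5, w, 23), (31, 4, a, 6), (31, 4, n, 6), (31, 4, p, 6), (32, 19, b, 36), (32, 19, x, 36), (36, 19, b, 8), (36, 19, x, 8), (8, 14, s, 17), (8, 14, u, 17), (8, 14, z, 17)}
Filtering on F ≤ 18 leaves {(13, 14, s, 39), (13, 14, u, 39), (13, 14, z, 39), (19, 4, a, 34), (19, 4, n, 34), (19, 4, p, 34), (2, 4, a, 4), (2, 4, n, 4), (2, 4, p, 4), (2, 5, w, 23), (31, 4, a, 6), (31, 4, n, 6), (31, 4, p, 6), (8, 14, s, 17), (8, 14, u, 17), (8, 14, z, 17)}.
Projecting to E, F (10 duplicate(s) eliminated): {(17, 14), (23, 5), (34, 4), (39, 14), (4, 4), (6, 4)}

{(17, 14), (23, 5), (34, 4), (39, 14), (4, 4), (6, 4)}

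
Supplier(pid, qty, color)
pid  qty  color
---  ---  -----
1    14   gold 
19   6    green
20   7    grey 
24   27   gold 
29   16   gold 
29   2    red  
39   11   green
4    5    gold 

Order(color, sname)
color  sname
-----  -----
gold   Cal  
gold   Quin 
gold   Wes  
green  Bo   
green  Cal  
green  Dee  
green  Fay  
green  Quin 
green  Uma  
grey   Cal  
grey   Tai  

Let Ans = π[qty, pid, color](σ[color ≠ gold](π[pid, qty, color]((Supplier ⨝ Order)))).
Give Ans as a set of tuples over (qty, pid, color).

Natural join on color: {(1, 14, gold, Cal), (1, 14, gold, Quin), (1, 14, gold, Wes), (19, 6, green, Bo), (19, 6, green, Cal), (19, 6, green, Dee), (19, 6, green, Fay), (19, 6, green, Quin), (19, 6, green, Uma), (20, 7, grey, Cal), (20, 7, grey, Tai), (24, 27, gold, Cal), (24, 27, gold, Quin), (24, 27, gold, Wes), (29, 16, gold, Cal), (29, 16, gold, Quin), (29, 16, gold, Wes), (39, 11, green, Bo), (39, 11, green, Cal), (39, 11, green, Dee), (39, 11, green, Fay), (39, 11, green, Quin), (39, 11, green, Uma), (4, 5, gold, Cal), (4, 5, gold, Quin), (4, 5, gold, Wes)}
Keep only column(s) pid, qty, color (19 duplicate(s) eliminated): {(1, 14, gold), (19, 6, green), (20, 7, grey), (24, 27, gold), (29, 16, gold), (39, 11, green), (4, 5, gold)}
σ[color ≠ gold]: keep tuples satisfying color ≠ gold → {(19, 6, green), (20, 7, grey), (39, 11, green)}
Keep only column(s) qty, pid, color: {(11, 39, green), (6, 19, green), (7, 20, grey)}

{(11, 39, green), (6, 19, green), (7, 20, grey)}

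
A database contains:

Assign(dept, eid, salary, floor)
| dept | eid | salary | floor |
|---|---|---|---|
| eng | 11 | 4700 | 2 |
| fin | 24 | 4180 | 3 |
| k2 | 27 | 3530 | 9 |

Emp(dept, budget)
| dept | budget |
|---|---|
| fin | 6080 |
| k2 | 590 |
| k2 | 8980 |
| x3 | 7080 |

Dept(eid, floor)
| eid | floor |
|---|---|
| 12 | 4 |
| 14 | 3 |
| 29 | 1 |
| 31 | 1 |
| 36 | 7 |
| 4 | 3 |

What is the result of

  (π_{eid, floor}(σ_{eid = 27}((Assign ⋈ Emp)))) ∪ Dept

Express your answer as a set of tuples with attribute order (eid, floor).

Assign ⋈ Emp (natural join on dept): {(fin, 24, 4180, 3, 6080), (k2, 27, 3530, 9, 590), (k2, 27, 3530, 9, 8980)}
Selection eid = 27: {(k2, 27, 3530, 9, 590), (k2, 27, 3530, 9, 8980)}
π[eid, floor]: project onto (eid, floor) (1 duplicate(s) eliminated) → {(27, 9)}
Taking the union: {(12, 4), (14, 3), (27, 9), (29, 1), (31, 1), (36, 7), (4, 3)}

{(12, 4), (14, 3), (27, 9), (29, 1), (31, 1), (36, 7), (4, 3)}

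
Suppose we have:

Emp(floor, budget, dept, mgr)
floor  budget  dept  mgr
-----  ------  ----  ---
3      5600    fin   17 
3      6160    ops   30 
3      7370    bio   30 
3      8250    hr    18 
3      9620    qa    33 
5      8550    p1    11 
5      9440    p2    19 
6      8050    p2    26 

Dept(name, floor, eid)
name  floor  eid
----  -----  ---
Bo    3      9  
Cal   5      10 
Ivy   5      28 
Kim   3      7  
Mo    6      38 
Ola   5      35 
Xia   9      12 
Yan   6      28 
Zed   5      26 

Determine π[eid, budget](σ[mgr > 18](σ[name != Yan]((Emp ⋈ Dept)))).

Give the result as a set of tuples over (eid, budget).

{(10, 9440), (26, 9440), (28, 9440), (35, 9440), (38, 8050), (7, 6160), (7, 7370), (7, 9620), (9, 6160), (9, 7370), (9, 9620)}

Joining Emp and Dept on floor yields {(3, 5600, fin, 17, Bo, 9), (3, 5600, fin, 17, Kim, 7), (3, 6160, ops, 30, Bo, 9), (3, 6160, ops, 30, Kim, 7), (3, 7370, bio, 30, Bo, 9), (3, 7370, bio, 30, Kim, 7), (3, 8250, hr, 18, Bo, 9), (3, 8250, hr, 18, Kim, 7), (3, 9620, qa, 33, Bo, 9), (3, 9620, qa, 33, Kim, 7), (5, 8550, p1, 11, Cal, 10), (5, 8550, p1, 11, Ivy, 28), (5, 8550, p1, 11, Ola, 35), (5, 8550, p1, 11, Zed, 26), (5, 9440, p2, 19, Cal, 10), (5, 9440, p2, 19, Ivy, 28), (5, 9440, p2, 19, Ola, 35), (5, 9440, p2, 19, Zed, 26), (6, 8050, p2, 26, Mo, 38), (6, 8050, p2, 26, Yan, 28)}.
Apply σ_{name != Yan}; surviving tuples: {(3, 5600, fin, 17, Bo, 9), (3, 5600, fin, 17, Kim, 7), (3, 6160, ops, 30, Bo, 9), (3, 6160, ops, 30, Kim, 7), (3, 7370, bio, 30, Bo, 9), (3, 7370, bio, 30, Kim, 7), (3, 8250, hr, 18, Bo, 9), (3, 8250, hr, 18, Kim, 7), (3, 9620, qa, 33, Bo, 9), (3, 9620, qa, 33, Kim, 7), (5, 8550, p1, 11, Cal, 10), (5, 8550, p1, 11, Ivy, 28), (5, 8550, p1, 11, Ola, 35), (5, 8550, p1, 11, Zed, 26), (5, 9440, p2, 19, Cal, 10), (5, 9440, p2, 19, Ivy, 28), (5, 9440, p2, 19, Ola, 35), (5, 9440, p2, 19, Zed, 26), (6, 8050, p2, 26, Mo, 38)}
Apply σ_{mgr > 18}; surviving tuples: {(3, 6160, ops, 30, Bo, 9), (3, 6160, ops, 30, Kim, 7), (3, 7370, bio, 30, Bo, 9), (3, 7370, bio, 30, Kim, 7), (3, 9620, qa, 33, Bo, 9), (3, 9620, qa, 33, Kim, 7), (5, 9440, p2, 19, Cal, 10), (5, 9440, p2, 19, Ivy, 28), (5, 9440, p2, 19, Ola, 35), (5, 9440, p2, 19, Zed, 26), (6, 8050, p2, 26, Mo, 38)}
Projecting to eid, budget: {(10, 9440), (26, 9440), (28, 9440), (35, 9440), (38, 8050), (7, 6160), (7, 7370), (7, 9620), (9, 6160), (9, 7370), (9, 9620)}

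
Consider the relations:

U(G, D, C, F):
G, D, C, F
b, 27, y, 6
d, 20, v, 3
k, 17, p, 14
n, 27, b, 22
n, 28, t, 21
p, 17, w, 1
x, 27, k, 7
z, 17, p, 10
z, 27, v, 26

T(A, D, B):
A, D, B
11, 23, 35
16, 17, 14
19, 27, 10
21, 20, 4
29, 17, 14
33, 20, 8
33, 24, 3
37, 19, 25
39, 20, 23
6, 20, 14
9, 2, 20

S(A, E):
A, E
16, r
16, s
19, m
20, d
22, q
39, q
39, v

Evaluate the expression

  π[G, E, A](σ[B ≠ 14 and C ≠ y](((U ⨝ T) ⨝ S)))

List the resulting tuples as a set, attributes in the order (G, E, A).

{(d, q, 39), (d, v, 39), (n, m, 19), (x, m, 19), (z, m, 19)}

U ⋈ T (natural join on D): {(b, 27, y, 6, 19, 10), (d, 20, v, 3, 21, 4), (d, 20, v, 3, 33, 8), (d, 20, v, 3, 39, 23), (d, 20, v, 3, 6, 14), (k, 17, p, 14, 16, 14), (k, 17, p, 14, 29, 14), (n, 27, b, 22, 19, 10), (p, 17, w, 1, 16, 14), (p, 17, w, 1, 29, 14), (x, 27, k, 7, 19, 10), (z, 17, p, 10, 16, 14), (z, 17, p, 10, 29, 14), (z, 27, v, 26, 19, 10)}
(U ⨝ T) ⋈ S (natural join on A): {(b, 27, y, 6, 19, 10, m), (d, 20, v, 3, 39, 23, q), (d, 20, v, 3, 39, 23, v), (k, 17, p, 14, 16, 14, r), (k, 17, p, 14, 16, 14, s), (n, 27, b, 22, 19, 10, m), (p, 17, w, 1, 16, 14, r), (p, 17, w, 1, 16, 14, s), (x, 27, k, 7, 19, 10, m), (z, 17, p, 10, 16, 14, r), (z, 17, p, 10, 16, 14, s), (z, 27, v, 26, 19, 10, m)}
Filtering on B ≠ 14 and C ≠ y leaves {(d, 20, v, 3, 39, 23, q), (d, 20, v, 3, 39, 23, v), (n, 27, b, 22, 19, 10, m), (x, 27, k, 7, 19, 10, m), (z, 27, v, 26, 19, 10, m)}.
Keep only column(s) G, E, A: {(d, q, 39), (d, v, 39), (n, m, 19), (x, m, 19), (z, m, 19)}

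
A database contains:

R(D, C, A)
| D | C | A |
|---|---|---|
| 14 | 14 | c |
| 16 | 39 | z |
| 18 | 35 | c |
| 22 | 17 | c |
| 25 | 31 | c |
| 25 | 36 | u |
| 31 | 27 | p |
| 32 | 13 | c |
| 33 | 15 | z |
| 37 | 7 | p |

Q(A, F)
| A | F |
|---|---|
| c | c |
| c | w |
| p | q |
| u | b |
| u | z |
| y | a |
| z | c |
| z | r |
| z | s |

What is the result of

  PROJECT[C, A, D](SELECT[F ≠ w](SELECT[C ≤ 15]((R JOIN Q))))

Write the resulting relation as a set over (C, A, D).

{(13, c, 32), (14, c, 14), (15, z, 33), (7, p, 37)}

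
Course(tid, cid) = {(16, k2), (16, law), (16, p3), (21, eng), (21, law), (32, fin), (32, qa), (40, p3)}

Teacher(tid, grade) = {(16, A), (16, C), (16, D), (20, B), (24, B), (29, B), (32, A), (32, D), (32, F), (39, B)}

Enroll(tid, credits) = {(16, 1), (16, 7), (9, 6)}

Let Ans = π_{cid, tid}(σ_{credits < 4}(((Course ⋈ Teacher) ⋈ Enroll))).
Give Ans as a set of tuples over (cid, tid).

{(k2, 16), (law, 16), (p3, 16)}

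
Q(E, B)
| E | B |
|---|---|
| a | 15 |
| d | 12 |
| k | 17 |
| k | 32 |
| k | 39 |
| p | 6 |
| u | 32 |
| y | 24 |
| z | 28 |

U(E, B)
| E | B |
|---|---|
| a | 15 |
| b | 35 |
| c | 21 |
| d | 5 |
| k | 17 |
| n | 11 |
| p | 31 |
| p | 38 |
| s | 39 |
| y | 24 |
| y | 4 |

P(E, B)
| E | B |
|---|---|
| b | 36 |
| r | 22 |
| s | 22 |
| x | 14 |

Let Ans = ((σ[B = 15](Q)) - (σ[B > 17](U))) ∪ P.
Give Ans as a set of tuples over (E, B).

Selection B = 15: {(a, 15)}
Selection B > 17: {(b, 35), (c, 21), (p, 31), (p, 38), (s, 39), (y, 24)}
Difference: {(a, 15)} with {(b, 35), (c, 21), (p, 31), (p, 38), (s, 39), (y, 24)} → {(a, 15)}
Union: {(a, 15)} with {(b, 36), (r, 22), (s, 22), (x, 14)} → {(a, 15), (b, 36), (r, 22), (s, 22), (x, 14)}

{(a, 15), (b, 36), (r, 22), (s, 22), (x, 14)}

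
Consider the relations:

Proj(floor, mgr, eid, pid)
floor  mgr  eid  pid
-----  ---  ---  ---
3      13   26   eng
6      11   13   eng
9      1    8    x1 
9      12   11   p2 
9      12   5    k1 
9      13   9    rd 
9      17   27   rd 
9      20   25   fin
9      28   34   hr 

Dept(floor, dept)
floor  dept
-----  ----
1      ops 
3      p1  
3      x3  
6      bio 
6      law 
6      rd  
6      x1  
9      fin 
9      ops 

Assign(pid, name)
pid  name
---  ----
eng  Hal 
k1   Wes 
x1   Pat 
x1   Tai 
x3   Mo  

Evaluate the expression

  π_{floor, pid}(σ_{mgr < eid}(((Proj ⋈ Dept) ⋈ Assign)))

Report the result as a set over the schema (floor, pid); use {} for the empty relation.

{(3, eng), (6, eng), (9, x1)}

Joining Proj and Dept on floor yields {(3, 13, 26, eng, p1), (3, 13, 26, eng, x3), (6, 11, 13, eng, bio), (6, 11, 13, eng, law), (6, 11, 13, eng, rd), (6, 11, 13, eng, x1), (9, 1, 8, x1, fin), (9, 1, 8, x1, ops), (9, 12, 11, p2, fin), (9, 12, 11, p2, ops), (9, 12, 5, k1, fin), (9, 12, 5, k1, ops), (9, 13, 9, rd, fin), (9, 13, 9, rd, ops), (9, 17, 27, rd, fin), (9, 17, 27, rd, ops), (9, 20, 25, fin, fin), (9, 20, 25, fin, ops), (9, 28, 34, hr, fin), (9, 28, 34, hr, ops)}.
Joining (Proj ⋈ Dept) and Assign on pid yields {(3, 13, 26, eng, p1, Hal), (3, 13, 26, eng, x3, Hal), (6, 11, 13, eng, bio, Hal), (6, 11, 13, eng, law, Hal), (6, 11, 13, eng, rd, Hal), (6, 11, 13, eng, x1, Hal), (9, 1, 8, x1, fin, Pat), (9, 1, 8, x1, fin, Tai), (9, 1, 8, x1, ops, Pat), (9, 1, 8, x1, ops, Tai), (9, 12, 5, k1, fin, Wes), (9, 12, 5, k1, ops, Wes)}.
Apply σ_{mgr < eid}; surviving tuples: {(3, 13, 26, eng, p1, Hal), (3, 13, 26, eng, x3, Hal), (6, 11, 13, eng, bio, Hal), (6, 11, 13, eng, law, Hal), (6, 11, 13, eng, rd, Hal), (6, 11, 13, eng, x1, Hal), (9, 1, 8, x1, fin, Pat), (9, 1, 8, x1, fin, Tai), (9, 1, 8, x1, ops, Pat), (9, 1, 8, x1, ops, Tai)}
Projecting to floor, pid (7 duplicate(s) eliminated): {(3, eng), (6, eng), (9, x1)}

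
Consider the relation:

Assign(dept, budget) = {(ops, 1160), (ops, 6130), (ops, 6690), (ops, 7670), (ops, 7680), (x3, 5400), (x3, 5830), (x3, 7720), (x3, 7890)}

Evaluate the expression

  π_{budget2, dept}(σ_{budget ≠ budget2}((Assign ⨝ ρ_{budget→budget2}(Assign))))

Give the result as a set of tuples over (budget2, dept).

{(1160, ops), (5400, x3), (5830, x3), (6130, ops), (6690, ops), (7670, ops), (7680, ops), (7720, x3), (7890, x3)}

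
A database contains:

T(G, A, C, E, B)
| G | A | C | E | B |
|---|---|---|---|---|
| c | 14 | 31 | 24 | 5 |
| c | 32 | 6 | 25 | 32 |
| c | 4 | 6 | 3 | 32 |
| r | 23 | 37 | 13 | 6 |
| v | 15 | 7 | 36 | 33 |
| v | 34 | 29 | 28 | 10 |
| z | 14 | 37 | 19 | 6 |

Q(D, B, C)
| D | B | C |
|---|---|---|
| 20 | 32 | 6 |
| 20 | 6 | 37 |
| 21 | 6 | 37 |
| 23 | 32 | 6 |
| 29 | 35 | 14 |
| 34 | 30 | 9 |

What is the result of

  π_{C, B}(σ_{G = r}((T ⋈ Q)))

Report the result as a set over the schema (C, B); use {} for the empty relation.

Joining T and Q on C, B yields {(c, 32, 6, 25, 32, 20), (c, 32, 6, 25, 32, 23), (c, 4, 6, 3, 32, 20), (c, 4, 6, 3, 32, 23), (r, 23, 37, 13, 6, 20), (r, 23, 37, 13, 6, 21), (z, 14, 37, 19, 6, 20), (z, 14, 37, 19, 6, 21)}.
Selection G = r: {(r, 23, 37, 13, 6, 20), (r, 23, 37, 13, 6, 21)}
π_{C, B} gives {(37, 6)} (1 duplicate(s) eliminated).

{(37, 6)}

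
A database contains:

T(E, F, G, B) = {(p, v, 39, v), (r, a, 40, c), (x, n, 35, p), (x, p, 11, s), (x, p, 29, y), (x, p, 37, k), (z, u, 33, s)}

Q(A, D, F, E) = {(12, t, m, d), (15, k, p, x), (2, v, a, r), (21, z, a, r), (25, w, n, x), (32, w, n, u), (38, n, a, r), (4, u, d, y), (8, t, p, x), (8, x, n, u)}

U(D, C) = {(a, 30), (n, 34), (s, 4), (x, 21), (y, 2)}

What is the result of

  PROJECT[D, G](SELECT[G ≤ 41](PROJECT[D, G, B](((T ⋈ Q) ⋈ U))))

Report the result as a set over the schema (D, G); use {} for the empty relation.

T ⋈ Q (natural join on E, F): {(r, a, 40, c, 2, v), (r, a, 40, c, 21, z), (r, a, 40, c, 38, n), (x, n, 35, p, 25, w), (x, p, 11, s, 15, k), (x, p, 11, s, 8, t), (x, p, 29, y, 15, k), (x, p, 29, y, 8, t), (x, p, 37, k, 15, k), (x, p, 37, k, 8, t)}
(T ⋈ Q) ⋈ U (natural join on D): {(r, a, 40, c, 38, n, 34)}
π[D, G, B]: project onto (D, G, B) → {(n, 40, c)}
Apply σ_{G ≤ 41}; surviving tuples: {(n, 40, c)}
π[D, G]: project onto (D, G) → {(n, 40)}

{(n, 40)}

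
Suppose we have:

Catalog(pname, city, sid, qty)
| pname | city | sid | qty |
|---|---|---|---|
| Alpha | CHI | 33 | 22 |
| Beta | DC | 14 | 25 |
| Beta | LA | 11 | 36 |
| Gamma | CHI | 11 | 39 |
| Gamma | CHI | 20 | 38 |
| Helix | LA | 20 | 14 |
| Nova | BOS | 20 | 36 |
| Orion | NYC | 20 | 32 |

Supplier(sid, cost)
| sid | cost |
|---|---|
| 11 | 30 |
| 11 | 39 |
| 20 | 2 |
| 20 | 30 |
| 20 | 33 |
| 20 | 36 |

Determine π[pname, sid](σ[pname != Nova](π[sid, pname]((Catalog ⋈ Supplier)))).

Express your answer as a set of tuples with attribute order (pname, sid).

Catalog ⋈ Supplier (natural join on sid): {(Beta, LA, 11, 36, 30), (Beta, LA, 11, 36, 39), (Gamma, CHI, 11, 39, 30), (Gamma, CHI, 11, 39, 39), (Gamma, CHI, 20, 38, 2), (Gamma, CHI, 20, 38, 30), (Gamma, CHI, 20, 38, 33), (Gamma, CHI, 20, 38, 36), (Helix, LA, 20, 14, 2), (Helix, LA, 20, 14, 30), (Helix, LA, 20, 14, 33), (Helix, LA, 20, 14, 36), (Nova, BOS, 20, 36, 2), (Nova, BOS, 20, 36, 30), (Nova, BOS, 20, 36, 33), (Nova, BOS, 20, 36, 36), (Orion, NYC, 20, 32, 2), (Orion, NYC, 20, 32, 30), (Orion, NYC, 20, 32, 33), (Orion, NYC, 20, 32, 36)}
π[sid, pname]: project onto (sid, pname) (14 duplicate(s) eliminated) → {(11, Beta), (11, Gamma), (20, Gamma), (20, Helix), (20, Nova), (20, Orion)}
Selection pname != Nova: {(11, Beta), (11, Gamma), (20, Gamma), (20, Helix), (20, Orion)}
π[pname, sid]: project onto (pname, sid) → {(Beta, 11), (Gamma, 11), (Gamma, 20), (Helix, 20), (Orion, 20)}

{(Beta, 11), (Gamma, 11), (Gamma, 20), (Helix, 20), (Orion, 20)}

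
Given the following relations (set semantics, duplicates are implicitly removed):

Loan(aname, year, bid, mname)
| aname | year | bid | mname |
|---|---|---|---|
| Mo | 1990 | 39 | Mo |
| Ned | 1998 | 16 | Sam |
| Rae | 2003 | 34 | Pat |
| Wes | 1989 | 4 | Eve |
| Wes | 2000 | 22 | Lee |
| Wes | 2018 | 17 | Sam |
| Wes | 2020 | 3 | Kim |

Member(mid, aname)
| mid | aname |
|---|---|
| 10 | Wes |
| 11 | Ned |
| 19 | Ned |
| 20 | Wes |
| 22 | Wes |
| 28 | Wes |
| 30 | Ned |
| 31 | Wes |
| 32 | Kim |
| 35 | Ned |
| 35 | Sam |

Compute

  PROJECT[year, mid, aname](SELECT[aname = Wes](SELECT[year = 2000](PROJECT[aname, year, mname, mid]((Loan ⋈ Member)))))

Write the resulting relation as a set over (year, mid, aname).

Natural join on aname: {(Ned, 1998, 16, Sam, 11), (Ned, 1998, 16, Sam, 19), (Ned, 1998, 16, Sam, 30), (Ned, 1998, 16, Sam, 35), (Wes, 1989, 4, Eve, 10), (Wes, 1989, 4, Eve, 20), (Wes, 1989, 4, Eve, 22), (Wes, 1989, 4, Eve, 28), (Wes, 1989, 4, Eve, 31), (Wes, 2000, 22, Lee, 10), (Wes, 2000, 22, Lee, 20), (Wes, 2000, 22, Lee, 22), (Wes, 2000, 22, Lee, 28), (Wes, 2000, 22, Lee, 31), (Wes, 2018, 17, Sam, 10), (Wes, 2018, 17, Sam, 20), (Wes, 2018, 17, Sam, 22), (Wes, 2018, 17, Sam, 28), (Wes, 2018, 17, Sam, 31), (Wes, 2020, 3, Kim, 10), (Wes, 2020, 3, Kim, 20), (Wes, 2020, 3, Kim, 22), (Wes, 2020, 3, Kim, 28), (Wes, 2020, 3, Kim, 31)}
Keep only column(s) aname, year, mname, mid: {(Ned, 1998, Sam, 11), (Ned, 1998, Sam, 19), (Ned, 1998, Sam, 30), (Ned, 1998, Sam, 35), (Wes, 1989, Eve, 10), (Wes, 1989, Eve, 20), (Wes, 1989, Eve, 22), (Wes, 1989, Eve, 28), (Wes, 1989, Eve, 31), (Wes, 2000, Lee, 10), (Wes, 2000, Lee, 20), (Wes, 2000, Lee, 22), (Wes, 2000, Lee, 28), (Wes, 2000, Lee, 31), (Wes, 2018, Sam, 10), (Wes, 2018, Sam, 20), (Wes, 2018, Sam, 22), (Wes, 2018, Sam, 28), (Wes, 2018, Sam, 31), (Wes, 2020, Kim, 10), (Wes, 2020, Kim, 20), (Wes, 2020, Kim, 22), (Wes, 2020, Kim, 28), (Wes, 2020, Kim, 31)}
Filtering on year = 2000 leaves {(Wes, 2000, Lee, 10), (Wes, 2000, Lee, 20), (Wes, 2000, Lee, 22), (Wes, 2000, Lee, 28), (Wes, 2000, Lee, 31)}.
Filtering on aname = Wes leaves {(Wes, 2000, Lee, 10), (Wes, 2000, Lee, 20), (Wes, 2000, Lee, 22), (Wes, 2000, Lee, 28), (Wes, 2000, Lee, 31)}.
Keep only column(s) year, mid, aname: {(2000, 10, Wes), (2000, 20, Wes), (2000, 22, Wes), (2000, 28, Wes), (2000, 31, Wes)}

{(2000, 10, Wes), (2000, 20, Wes), (2000, 22, Wes), (2000, 28, Wes), (2000, 31, Wes)}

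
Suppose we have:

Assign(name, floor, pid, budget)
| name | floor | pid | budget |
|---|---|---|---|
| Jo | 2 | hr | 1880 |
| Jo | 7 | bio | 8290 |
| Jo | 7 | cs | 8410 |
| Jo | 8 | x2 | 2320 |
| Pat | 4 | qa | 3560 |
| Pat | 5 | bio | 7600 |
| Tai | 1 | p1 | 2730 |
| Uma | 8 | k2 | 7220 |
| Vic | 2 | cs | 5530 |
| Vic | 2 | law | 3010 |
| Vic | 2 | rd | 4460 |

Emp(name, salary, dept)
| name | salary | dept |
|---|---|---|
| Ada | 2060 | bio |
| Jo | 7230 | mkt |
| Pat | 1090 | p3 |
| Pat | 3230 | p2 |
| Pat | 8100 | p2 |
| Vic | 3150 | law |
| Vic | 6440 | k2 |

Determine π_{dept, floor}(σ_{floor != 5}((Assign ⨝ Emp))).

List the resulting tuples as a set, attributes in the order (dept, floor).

{(k2, 2), (law, 2), (mkt, 2), (mkt, 7), (mkt, 8), (p2, 4), (p3, 4)}

Joining Assign and Emp on name yields {(Jo, 2, hr, 1880, 7230, mkt), (Jo, 7, bio, 8290, 7230, mkt), (Jo, 7, cs, 8410, 7230, mkt), (Jo, 8, x2, 2320, 7230, mkt), (Pat, 4, qa, 3560, 1090, p3), (Pat, 4, qa, 3560, 3230, p2), (Pat, 4, qa, 3560, 8100, p2), (Pat, 5, bio, 7600, 1090, p3), (Pat, 5, bio, 7600, 3230, p2), (Pat, 5, bio, 7600, 8100, p2), (Vic, 2, cs, 5530, 3150, law), (Vic, 2, cs, 5530, 6440, k2), (Vic, 2, law, 3010, 3150, law), (Vic, 2, law, 3010, 6440, k2), (Vic, 2, rd, 4460, 3150, law), (Vic, 2, rd, 4460, 6440, k2)}.
Selection floor != 5: {(Jo, 2, hr, 1880, 7230, mkt), (Jo, 7, bio, 8290, 7230, mkt), (Jo, 7, cs, 8410, 7230, mkt), (Jo, 8, x2, 2320, 7230, mkt), (Pat, 4, qa, 3560, 1090, p3), (Pat, 4, qa, 3560, 3230, p2), (Pat, 4, qa, 3560, 8100, p2), (Vic, 2, cs, 5530, 3150, law), (Vic, 2, cs, 5530, 6440, k2), (Vic, 2, law, 3010, 3150, law), (Vic, 2, law, 3010, 6440, k2), (Vic, 2, rd, 4460, 3150, law), (Vic, 2, rd, 4460, 6440, k2)}
Projecting to dept, floor (6 duplicate(s) eliminated): {(k2, 2), (law, 2), (mkt, 2), (mkt, 7), (mkt, 8), (p2, 4), (p3, 4)}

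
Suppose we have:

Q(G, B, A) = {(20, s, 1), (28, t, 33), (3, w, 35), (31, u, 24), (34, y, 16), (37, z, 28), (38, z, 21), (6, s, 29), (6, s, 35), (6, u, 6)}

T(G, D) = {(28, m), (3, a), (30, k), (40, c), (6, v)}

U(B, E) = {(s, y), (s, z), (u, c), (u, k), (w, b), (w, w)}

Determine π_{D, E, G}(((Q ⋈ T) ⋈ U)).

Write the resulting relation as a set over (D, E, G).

Q ⋈ T (natural join on G): {(28, t, 33, m), (3, w, 35, a), (6, s, 29, v), (6, s, 35, v), (6, u, 6, v)}
(Q ⋈ T) ⋈ U (natural join on B): {(3, w, 35, a, b), (3, w, 35, a, w), (6, s, 29, v, y), (6, s, 29, v, z), (6, s, 35, v, y), (6, s, 35, v, z), (6, u, 6, v, c), (6, u, 6, v, k)}
Keep only column(s) D, E, G (2 duplicate(s) eliminated): {(a, b, 3), (a, w, 3), (v, c, 6), (v, k, 6), (v, y, 6), (v, z, 6)}

{(a, b, 3), (a, w, 3), (v, c, 6), (v, k, 6), (v, y, 6), (v, z, 6)}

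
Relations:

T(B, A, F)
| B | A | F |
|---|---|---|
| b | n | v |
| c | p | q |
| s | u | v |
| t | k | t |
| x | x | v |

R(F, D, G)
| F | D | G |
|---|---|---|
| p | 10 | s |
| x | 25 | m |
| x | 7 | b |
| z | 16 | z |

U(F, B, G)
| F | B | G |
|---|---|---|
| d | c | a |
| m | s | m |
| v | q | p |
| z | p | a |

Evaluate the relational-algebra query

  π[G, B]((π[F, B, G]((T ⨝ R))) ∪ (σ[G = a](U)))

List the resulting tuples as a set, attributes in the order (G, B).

{(a, c), (a, p)}

T ⋈ R (natural join on F): {}
π_{F, B, G} gives {}.
Selection G = a: {(d, c, a), (z, p, a)}
Set union of the two operands is {(d, c, a), (z, p, a)}.
π_{G, B} gives {(a, c), (a, p)}.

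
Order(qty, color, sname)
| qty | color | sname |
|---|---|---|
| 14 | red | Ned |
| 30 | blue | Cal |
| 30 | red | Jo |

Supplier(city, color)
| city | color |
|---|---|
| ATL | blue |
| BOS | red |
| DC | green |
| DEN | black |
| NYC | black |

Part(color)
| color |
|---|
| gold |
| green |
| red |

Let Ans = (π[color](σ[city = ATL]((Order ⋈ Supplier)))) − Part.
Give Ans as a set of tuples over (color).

{blue}

Order ⋈ Supplier (natural join on color): {(14, red, Ned, BOS), (30, blue, Cal, ATL), (30, red, Jo, BOS)}
Filtering on city = ATL leaves {(30, blue, Cal, ATL)}.
π_{color} gives {blue}.
Set difference of the two operands is {blue}.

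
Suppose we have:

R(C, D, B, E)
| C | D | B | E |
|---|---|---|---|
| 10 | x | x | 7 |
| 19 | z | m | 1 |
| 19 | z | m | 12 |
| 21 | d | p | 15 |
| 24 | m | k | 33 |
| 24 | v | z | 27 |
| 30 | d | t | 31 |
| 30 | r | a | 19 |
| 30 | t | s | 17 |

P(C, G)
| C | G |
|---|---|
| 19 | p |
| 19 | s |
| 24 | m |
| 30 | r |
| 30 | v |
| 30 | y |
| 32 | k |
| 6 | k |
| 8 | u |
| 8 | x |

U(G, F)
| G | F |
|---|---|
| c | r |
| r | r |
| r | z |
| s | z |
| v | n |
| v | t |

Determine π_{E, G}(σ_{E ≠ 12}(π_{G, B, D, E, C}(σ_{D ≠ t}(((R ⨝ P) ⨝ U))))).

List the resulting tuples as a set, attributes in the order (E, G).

Natural join on C: {(19, z, m, 1, p), (19, z, m, 1, s), (19, z, m, 12, p), (19, z, m, 12, s), (24, m, k, 33, m), (24, v, z, 27, m), (30, d, t, 31, r), (30, d, t, 31, v), (30, d, t, 31, y), (30, r, a, 19, r), (30, r, a, 19, v), (30, r, a, 19, y), (30, t, s, 17, r), (30, t, s, 17, v), (30, t, s, 17, y)}
Natural join on G: {(19, z, m, 1, s, z), (19, z, m, 12, s, z), (30, d, t, 31, r, r), (30, d, t, 31, r, z), (30, d, t, 31, v, n), (30, d, t, 31, v, t), (30, r, a, 19, r, r), (30, r, a, 19, r, z), (30, r, a, 19, v, n), (30, r, a, 19, v, t), (30, t, s, 17, r, r), (30, t, s, 17, r, z), (30, t, s, 17, v, n), (30, t, s, 17, v, t)}
Apply σ_{D ≠ t}; surviving tuples: {(19, z, m, 1, s, z), (19, z, m, 12, s, z), (30, d, t, 31, r, r), (30, d, t, 31, r, z), (30, d, t, 31, v, n), (30, d, t, 31, v, t), (30, r, a, 19, r, r), (30, r, a, 19, r, z), (30, r, a, 19, v, n), (30, r, a, 19, v, t)}
π_{G, B, D, E, C} gives {(r, a, r, 19, 30), (r, t, d, 31, 30), (s, m, z, 1, 19), (s, m, z, 12, 19), (v, a, r, 19, 30), (v, t, d, 31, 30)} (4 duplicate(s) eliminated).
Apply σ_{E ≠ 12}; surviving tuples: {(r, a, r, 19, 30), (r, t, d, 31, 30), (s, m, z, 1, 19), (v, a, r, 19, 30), (v, t, d, 31, 30)}
π_{E, G} gives {(1, s), (19, r), (19, v), (31, r), (31, v)}.

{(1, s), (19, r), (19, v), (31, r), (31, v)}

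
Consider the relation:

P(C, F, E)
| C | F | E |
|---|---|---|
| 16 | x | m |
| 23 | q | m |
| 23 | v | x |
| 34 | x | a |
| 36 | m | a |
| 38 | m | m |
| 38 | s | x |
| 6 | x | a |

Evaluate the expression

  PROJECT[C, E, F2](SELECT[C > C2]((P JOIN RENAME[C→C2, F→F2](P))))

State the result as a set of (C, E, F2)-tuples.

ρ[C→C2, F→F2]: schema becomes (C2, F2, E); tuples unchanged.
Natural join on E: {(16, x, m, 16, x), (16, x, m, 23, q), (16, x, m, 38, m), (23, q, m, 16, x), (23, q, m, 23, q), (23, q, m, 38, m), (23, v, x, 23, v), (23, v, x, 38, s), (34, x, a, 34, x), (34, x, a, 36, m), (34, x, a, 6, x), (36, m, a, 34, x), (36, m, a, 36, m), (36, m, a, 6, x), (38, m, m, 16, x), (38, m, m, 23, q), (38, m, m, 38, m), (38, s, x, 23, v), (38, s, x, 38, s), (6, x, a, 34, x), (6, x, a, 36, m), (6, x, a, 6, x)}
Filtering on C > C2 leaves {(23, q, m, 16, x), (34, x, a, 6, x), (36, m, a, 34, x), (36, m, a, 6, x), (38, m, m, 16, x), (38, m, m, 23, q), (38, s, x, 23, v)}.
Keep only column(s) C, E, F2 (1 duplicate(s) eliminated): {(23, m, x), (34, a, x), (36, a, x), (38, m, q), (38, m, x), (38, x, v)}

{(23, m, x), (34, a, x), (36, a, x), (38, m, q), (38, m, x), (38, x, v)}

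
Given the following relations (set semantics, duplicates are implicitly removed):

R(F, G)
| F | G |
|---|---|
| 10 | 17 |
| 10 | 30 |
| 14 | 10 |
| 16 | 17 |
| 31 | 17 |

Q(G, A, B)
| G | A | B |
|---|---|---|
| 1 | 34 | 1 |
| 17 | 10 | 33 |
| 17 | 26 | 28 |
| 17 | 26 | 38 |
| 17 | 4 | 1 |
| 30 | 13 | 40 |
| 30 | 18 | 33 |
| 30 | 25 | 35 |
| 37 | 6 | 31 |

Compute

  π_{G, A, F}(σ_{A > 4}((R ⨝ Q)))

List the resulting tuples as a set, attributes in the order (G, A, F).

{(17, 10, 10), (17, 10, 16), (17, 10, 31), (17, 26, 10), (17, 26, 16), (17, 26, 31), (30, 13, 10), (30, 18, 10), (30, 25, 10)}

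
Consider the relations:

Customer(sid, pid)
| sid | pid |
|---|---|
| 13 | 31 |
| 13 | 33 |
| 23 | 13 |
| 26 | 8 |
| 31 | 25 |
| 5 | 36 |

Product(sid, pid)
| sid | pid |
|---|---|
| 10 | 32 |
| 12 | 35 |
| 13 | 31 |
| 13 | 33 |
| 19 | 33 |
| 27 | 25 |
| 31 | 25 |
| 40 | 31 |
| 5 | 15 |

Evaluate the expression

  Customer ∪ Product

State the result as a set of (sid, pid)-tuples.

{(10, 32), (12, 35), (13, 31), (13, 33), (19, 33), (23, 13), (26, 8), (27, 25), (31, 25), (40, 31), (5, 15), (5, 36)}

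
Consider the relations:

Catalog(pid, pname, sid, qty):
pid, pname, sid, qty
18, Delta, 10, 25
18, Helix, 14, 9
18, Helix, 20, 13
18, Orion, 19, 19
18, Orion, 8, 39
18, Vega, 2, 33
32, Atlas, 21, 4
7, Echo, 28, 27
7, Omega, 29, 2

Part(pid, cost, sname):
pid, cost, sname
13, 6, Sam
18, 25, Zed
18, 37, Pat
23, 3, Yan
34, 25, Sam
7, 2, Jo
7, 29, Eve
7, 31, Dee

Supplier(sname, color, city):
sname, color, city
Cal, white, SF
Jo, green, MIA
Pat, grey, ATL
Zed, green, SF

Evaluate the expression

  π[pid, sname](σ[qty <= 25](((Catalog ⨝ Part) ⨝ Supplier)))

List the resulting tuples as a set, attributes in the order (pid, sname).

Joining Catalog and Part on pid yields {(18, Delta, 10, 25, 25, Zed), (18, Delta, 10, 25, 37, Pat), (18, Helix, 14, 9, 25, Zed), (18, Helix, 14, 9, 37, Pat), (18, Helix, 20, 13, 25, Zed), (18, Helix, 20, 13, 37, Pat), (18, Orion, 19, 19, 25, Zed), (18, Orion, 19, 19, 37, Pat), (18, Orion, 8, 39, 25, Zed), (18, Orion, 8, 39, 37, Pat), (18, Vega, 2, 33, 25, Zed), (18, Vega, 2, 33, 37, Pat), (7, Echo, 28, 27, 2, Jo), (7, Echo, 28, 27, 29, Eve), (7, Echo, 28, 27, 31, Dee), (7, Omega, 29, 2, 2, Jo), (7, Omega, 29, 2, 29, Eve), (7, Omega, 29, 2, 31, Dee)}.
Joining (Catalog ⨝ Part) and Supplier on sname yields {(18, Delta, 10, 25, 25, Zed, green, SF), (18, Delta, 10, 25, 37, Pat, grey, ATL), (18, Helix, 14, 9, 25, Zed, green, SF), (18, Helix, 14, 9, 37, Pat, grey, ATL), (18, Helix, 20, 13, 25, Zed, green, SF), (18, Helix, 20, 13, 37, Pat, grey, ATL), (18, Orion, 19, 19, 25, Zed, green, SF), (18, Orion, 19, 19, 37, Pat, grey, ATL), (18, Orion, 8, 39, 25, Zed, green, SF), (18, Orion, 8, 39, 37, Pat, grey, ATL), (18, Vega, 2, 33, 25, Zed, green, SF), (18, Vega, 2, 33, 37, Pat, grey, ATL), (7, Echo, 28, 27, 2, Jo, green, MIA), (7, Omega, 29, 2, 2, Jo, green, MIA)}.
σ[qty <= 25]: keep tuples satisfying qty <= 25 → {(18, Delta, 10, 25, 25, Zed, green, SF), (18, Delta, 10, 25, 37, Pat, grey, ATL), (18, Helix, 14, 9, 25, Zed, green, SF), (18, Helix, 14, 9, 37, Pat, grey, ATL), (18, Helix, 20, 13, 25, Zed, green, SF), (18, Helix, 20, 13, 37, Pat, grey, ATL), (18, Orion, 19, 19, 25, Zed, green, SF), (18, Orion, 19, 19, 37, Pat, grey, ATL), (7, Omega, 29, 2, 2, Jo, green, MIA)}
π_{pid, sname} gives {(18, Pat), (18, Zed), (7, Jo)} (6 duplicate(s) eliminated).

{(18, Pat), (18, Zed), (7, Jo)}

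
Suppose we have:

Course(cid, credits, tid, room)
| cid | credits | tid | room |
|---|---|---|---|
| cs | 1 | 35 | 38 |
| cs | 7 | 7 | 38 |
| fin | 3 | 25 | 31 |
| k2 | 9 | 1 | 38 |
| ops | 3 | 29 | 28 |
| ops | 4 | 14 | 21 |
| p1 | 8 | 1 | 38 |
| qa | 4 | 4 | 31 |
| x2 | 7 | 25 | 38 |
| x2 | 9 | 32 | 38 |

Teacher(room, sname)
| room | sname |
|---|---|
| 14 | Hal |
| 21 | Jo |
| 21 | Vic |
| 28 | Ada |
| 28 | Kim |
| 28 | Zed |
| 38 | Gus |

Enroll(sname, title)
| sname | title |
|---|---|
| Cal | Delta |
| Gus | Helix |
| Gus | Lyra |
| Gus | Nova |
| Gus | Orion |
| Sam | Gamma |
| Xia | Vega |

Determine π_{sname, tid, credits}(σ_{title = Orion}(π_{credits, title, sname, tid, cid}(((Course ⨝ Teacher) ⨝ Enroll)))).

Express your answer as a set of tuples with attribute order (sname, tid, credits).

{(Gus, 1, 8), (Gus, 1, 9), (Gus, 25, 7), (Gus, 32, 9), (Gus, 35, 1), (Gus, 7, 7)}

Joining Course and Teacher on room yields {(cs, 1, 35, 38, Gus), (cs, 7, 7, 38, Gus), (k2, 9, 1, 38, Gus), (ops, 3, 29, 28, Ada), (ops, 3, 29, 28, Kim), (ops, 3, 29, 28, Zed), (ops, 4, 14, 21, Jo), (ops, 4, 14, 21, Vic), (p1, 8, 1, 38, Gus), (x2, 7, 25, 38, Gus), (x2, 9, 32, 38, Gus)}.
Joining (Course ⨝ Teacher) and Enroll on sname yields {(cs, 1, 35, 38, Gus, Helix), (cs, 1, 35, 38, Gus, Lyra), (cs, 1, 35, 38, Gus, Nova), (cs, 1, 35, 38, Gus, Orion), (cs, 7, 7, 38, Gus, Helix), (cs, 7, 7, 38, Gus, Lyra), (cs, 7, 7, 38, Gus, Nova), (cs, 7, 7, 38, Gus, Orion), (k2, 9, 1, 38, Gus, Helix), (k2, 9, 1, 38, Gus, Lyra), (k2, 9, 1, 38, Gus, Nova), (k2, 9, 1, 38, Gus, Orion), (p1, 8, 1, 38, Gus, Helix), (p1, 8, 1, 38, Gus, Lyra), (p1, 8, 1, 38, Gus, Nova), (p1, 8, 1, 38, Gus, Orion), (x2, 7, 25, 38, Gus, Helix), (x2, 7, 25, 38, Gus, Lyra), (x2, 7, 25, 38, Gus, Nova), (x2, 7, 25, 38, Gus, Orion), (x2, 9, 32, 38, Gus, Helix), (x2, 9, 32, 38, Gus, Lyra), (x2, 9, 32, 38, Gus, Nova), (x2, 9, 32, 38, Gus, Orion)}.
π_{credits, title, sname, tid, cid} gives {(1, Helix, Gus, 35, cs), (1, Lyra, Gus, 35, cs), (1, Nova, Gus, 35, cs), (1, Orion, Gus, 35, cs), (7, Helix, Gus, 25, x2), (7, Helix, Gus, 7, cs), (7, Lyra, Gus, 25, x2), (7, Lyra, Gus, 7, cs), (7, Nova, Gus, 25, x2), (7, Nova, Gus, 7, cs), (7, Orion, Gus, 25, x2), (7, Orion, Gus, 7, cs), (8, Helix, Gus, 1, p1), (8, Lyra, Gus, 1, p1), (8, Nova, Gus, 1, p1), (8, Orion, Gus, 1, p1), (9, Helix, Gus, 1, k2), (9, Helix, Gus, 32, x2), (9, Lyra, Gus, 1, k2), (9, Lyra, Gus, 32, x2), (9, Nova, Gus, 1, k2), (9, Nova, Gus, 32, x2), (9, Orion, Gus, 1, k2), (9, Orion, Gus, 32, x2)}.
σ[title = Orion]: keep tuples satisfying title = Orion → {(1, Orion, Gus, 35, cs), (7, Orion, Gus, 25, x2), (7, Orion, Gus, 7, cs), (8, Orion, Gus, 1, p1), (9, Orion, Gus, 1, k2), (9, Orion, Gus, 32, x2)}
π_{sname, tid, credits} gives {(Gus, 1, 8), (Gus, 1, 9), (Gus, 25, 7), (Gus, 32, 9), (Gus, 35, 1), (Gus, 7, 7)}.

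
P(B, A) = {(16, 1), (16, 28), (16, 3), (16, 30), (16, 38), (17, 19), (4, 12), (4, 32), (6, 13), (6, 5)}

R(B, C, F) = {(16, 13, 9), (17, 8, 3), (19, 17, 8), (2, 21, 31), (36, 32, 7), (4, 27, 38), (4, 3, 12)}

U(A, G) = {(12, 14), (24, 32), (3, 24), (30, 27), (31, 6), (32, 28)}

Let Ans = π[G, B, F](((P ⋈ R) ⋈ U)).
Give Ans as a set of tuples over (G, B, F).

Joining P and R on B yields {(16, 1, 13, 9), (16, 28, 13, 9), (16, 3, 13, 9), (16, 30, 13, 9), (16, 38, 13, 9), (17, 19, 8, 3), (4, 12, 27, 38), (4, 12, 3, 12), (4, 32, 27, 38), (4, 32, 3, 12)}.
Joining (P ⋈ R) and U on A yields {(16, 3, 13, 9, 24), (16, 30, 13, 9, 27), (4, 12, 27, 38, 14), (4, 12, 3, 12, 14), (4, 32, 27, 38, 28), (4, 32, 3, 12, 28)}.
Keep only column(s) G, B, F: {(14, 4, 12), (14, 4, 38), (24, 16, 9), (27, 16, 9), (28, 4, 12), (28, 4, 38)}

{(14, 4, 12), (14, 4, 38), (24, 16, 9), (27, 16, 9), (28, 4, 12), (28, 4, 38)}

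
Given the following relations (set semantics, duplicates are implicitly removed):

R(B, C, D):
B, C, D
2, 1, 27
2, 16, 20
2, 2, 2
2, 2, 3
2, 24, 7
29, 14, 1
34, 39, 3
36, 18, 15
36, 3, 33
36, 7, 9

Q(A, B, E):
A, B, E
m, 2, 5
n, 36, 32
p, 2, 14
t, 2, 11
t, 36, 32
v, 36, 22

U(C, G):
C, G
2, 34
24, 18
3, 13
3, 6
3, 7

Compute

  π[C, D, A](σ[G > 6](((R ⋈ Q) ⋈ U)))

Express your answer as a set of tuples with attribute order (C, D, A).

Joining R and Q on B yields {(2, 1, 27, m, 5), (2, 1, 27, p, 14), (2, 1, 27, t, 11), (2, 16, 20, m, 5), (2, 16, 20, p, 14), (2, 16, 20, t, 11), (2, 2, 2, m, 5), (2, 2, 2, p, 14), (2, 2, 2, t, 11), (2, 2, 3, m, 5), (2, 2, 3, p, 14), (2, 2, 3, t, 11), (2, 24, 7, m, 5), (2, 24, 7, p, 14), (2, 24, 7, t, 11), (36, 18, 15, n, 32), (36, 18, 15, t, 32), (36, 18, 15, v, 22), (36, 3, 33, n, 32), (36, 3, 33, t, 32), (36, 3, 33, v, 22), (36, 7, 9, n, 32), (36, 7, 9, t, 32), (36, 7, 9, v, 22)}.
Joining (R ⋈ Q) and U on C yields {(2, 2, 2, m, 5, 34), (2, 2, 2, p, 14, 34), (2, 2, 2, t, 11, 34), (2, 2, 3, m, 5, 34), (2, 2, 3, p, 14, 34), (2, 2, 3, t, 11, 34), (2, 24, 7, m, 5, 18), (2, 24, 7, p, 14, 18), (2, 24, 7, t, 11, 18), (36, 3, 33, n, 32, 13), (36, 3, 33, n, 32, 6), (36, 3, 33, n, 32, 7), (36, 3, 33, t, 32, 13), (36, 3, 33, t, 32, 6), (36, 3, 33, t, 32, 7), (36, 3, 33, v, 22, 13), (36, 3, 33, v, 22, 6), (36, 3, 33, v, 22, 7)}.
Selection G > 6: {(2, 2, 2, m, 5, 34), (2, 2, 2, p, 14, 34), (2, 2, 2, t, 11, 34), (2, 2, 3, m, 5, 34), (2, 2, 3, p, 14, 34), (2, 2, 3, t, 11, 34), (2, 24, 7, m, 5, 18), (2, 24, 7, p, 14, 18), (2, 24, 7, t, 11, 18), (36, 3, 33, n, 32, 13), (36, 3, 33, n, 32, 7), (36, 3, 33, t, 32, 13), (36, 3, 33, t, 32, 7), (36, 3, 33, v, 22, 13), (36, 3, 33, v, 22, 7)}
π_{C, D, A} gives {(2, 2, m), (2, 2, p), (2, 2, t), (2, 3, m), (2, 3, p), (2, 3, t), (24, 7, m), (24, 7, p), (24, 7, t), (3, 33, n), (3, 33, t), (3, 33, v)} (3 duplicate(s) eliminated).

{(2, 2, m), (2, 2, p), (2, 2, t), (2, 3, m), (2, 3, p), (2, 3, t), (24, 7, m), (24, 7, p), (24, 7, t), (3, 33, n), (3, 33, t), (3, 33, v)}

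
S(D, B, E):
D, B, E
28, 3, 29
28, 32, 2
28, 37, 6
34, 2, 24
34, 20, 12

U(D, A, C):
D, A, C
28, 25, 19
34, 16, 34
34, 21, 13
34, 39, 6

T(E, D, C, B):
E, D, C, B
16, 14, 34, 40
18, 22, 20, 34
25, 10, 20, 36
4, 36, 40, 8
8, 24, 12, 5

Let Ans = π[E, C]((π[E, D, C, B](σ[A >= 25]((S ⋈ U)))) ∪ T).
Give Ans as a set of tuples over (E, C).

Natural join on D: {(28, 3, 29, 25, 19), (28, 32, 2, 25, 19), (28, 37, 6, 25, 19), (34, 2, 24, 16, 34), (34, 2, 24, 21, 13), (34, 2, 24, 39, 6), (34, 20, 12, 16, 34), (34, 20, 12, 21, 13), (34, 20, 12, 39, 6)}
σ[A >= 25]: keep tuples satisfying A >= 25 → {(28, 3, 29, 25, 19), (28, 32, 2, 25, 19), (28, 37, 6, 25, 19), (34, 2, 24, 39, 6), (34, 20, 12, 39, 6)}
π_{E, D, C, B} gives {(12, 34, 6, 20), (2, 28, 19, 32), (24, 34, 6, 2), (29, 28, 19, 3), (6, 28, 19, 37)}.
Union: {(12, 34, 6, 20), (2, 28, 19, 32), (24, 34, 6, 2), (29, 28, 19, 3), (6, 28, 19, 37)} with {(16, 14, 34, 40), (18, 22, 20, 34), (25, 10, 20, 36), (4, 36, 40, 8), (8, 24, 12, 5)} → {(12, 34, 6, 20), (16, 14, 34, 40), (18, 22, 20, 34), (2, 28, 19, 32), (24, 34, 6, 2), (25, 10, 20, 36), (29, 28, 19, 3), (4, 36, 40, 8), (6, 28, 19, 37), (8, 24, 12, 5)}
π_{E, C} gives {(12, 6), (16, 34), (18, 20), (2, 19), (24, 6), (25, 20), (29, 19), (4, 40), (6, 19), (8, 12)}.

{(12, 6), (16, 34), (18, 20), (2, 19), (24, 6), (25, 20), (29, 19), (4, 40), (6, 19), (8, 12)}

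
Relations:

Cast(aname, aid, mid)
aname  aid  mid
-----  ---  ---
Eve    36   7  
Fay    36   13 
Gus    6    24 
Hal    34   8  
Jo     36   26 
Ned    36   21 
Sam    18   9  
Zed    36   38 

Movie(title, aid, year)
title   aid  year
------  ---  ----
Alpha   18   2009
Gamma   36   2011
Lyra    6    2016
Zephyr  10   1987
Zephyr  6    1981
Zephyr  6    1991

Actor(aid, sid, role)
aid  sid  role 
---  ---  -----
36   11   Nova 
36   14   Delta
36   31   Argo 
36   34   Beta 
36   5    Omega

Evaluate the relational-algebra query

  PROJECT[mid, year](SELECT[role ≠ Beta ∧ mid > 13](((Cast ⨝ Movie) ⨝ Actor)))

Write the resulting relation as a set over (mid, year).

{(21, 2011), (26, 2011), (38, 2011)}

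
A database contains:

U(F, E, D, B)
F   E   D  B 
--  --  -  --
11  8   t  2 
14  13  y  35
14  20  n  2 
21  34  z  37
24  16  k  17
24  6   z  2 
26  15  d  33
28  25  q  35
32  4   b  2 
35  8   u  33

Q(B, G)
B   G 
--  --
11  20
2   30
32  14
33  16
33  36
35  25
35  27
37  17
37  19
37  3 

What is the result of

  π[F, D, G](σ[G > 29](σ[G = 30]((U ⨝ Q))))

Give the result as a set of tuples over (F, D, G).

U ⋈ Q (natural join on B): {(11, 8, t, 2, 30), (14, 13, y, 35, 25), (14, 13, y, 35, 27), (14, 20, n, 2, 30), (21, 34, z, 37, 17), (21, 34, z, 37, 19), (21, 34, z, 37, 3), (24, 6, z, 2, 30), (26, 15, d, 33, 16), (26, 15, d, 33, 36), (28, 25, q, 35, 25), (28, 25, q, 35, 27), (32, 4, b, 2, 30), (35, 8, u, 33, 16), (35, 8, u, 33, 36)}
Apply σ_{G = 30}; surviving tuples: {(11, 8, t, 2, 30), (14, 20, n, 2, 30), (24, 6, z, 2, 30), (32, 4, b, 2, 30)}
Apply σ_{G > 29}; surviving tuples: {(11, 8, t, 2, 30), (14, 20, n, 2, 30), (24, 6, z, 2, 30), (32, 4, b, 2, 30)}
π[F, D, G]: project onto (F, D, G) → {(11, t, 30), (14, n, 30), (24, z, 30), (32, b, 30)}

{(11, t, 30), (14, n, 30), (24, z, 30), (32, b, 30)}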